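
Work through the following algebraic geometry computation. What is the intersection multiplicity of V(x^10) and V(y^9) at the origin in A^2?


The intersection multiplicity of V(x^a) and V(y^b) at the origin is:
I(O; V(x^10), V(y^9)) = dim_k(k[x,y]/(x^10, y^9))
A basis for k[x,y]/(x^10, y^9) is the set of monomials x^i * y^j
where 0 <= i < 10 and 0 <= j < 9.
The number of such monomials is 10 * 9 = 90

90


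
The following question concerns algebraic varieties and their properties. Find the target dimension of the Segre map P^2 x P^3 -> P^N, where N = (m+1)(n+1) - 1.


The Segre embedding maps P^m x P^n into P^N via
all products of coordinates from each factor.
N = (m+1)(n+1) - 1
N = (2+1)(3+1) - 1
N = 3*4 - 1
N = 12 - 1 = 11

11


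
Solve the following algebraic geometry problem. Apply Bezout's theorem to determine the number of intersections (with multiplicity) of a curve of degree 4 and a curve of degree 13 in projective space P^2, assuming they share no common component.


Bezout's theorem states the intersection count equals the product of degrees.
Intersection count = 4 * 13 = 52

52


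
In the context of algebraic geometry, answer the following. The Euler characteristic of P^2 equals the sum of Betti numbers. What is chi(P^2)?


The complex projective space P^2 has one cell in each even real dimension 0, 2, ..., 4.
The cohomology groups are H^{2k}(P^2) = Z for k = 0,...,2, and 0 otherwise.
Euler characteristic = sum of Betti numbers = 1 per even-dimensional cohomology group.
chi(P^2) = 2 + 1 = 3

3


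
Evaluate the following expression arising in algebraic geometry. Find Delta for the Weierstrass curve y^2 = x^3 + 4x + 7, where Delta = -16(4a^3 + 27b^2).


Compute each component:
4a^3 = 4*4^3 = 4*64 = 256
27b^2 = 27*7^2 = 27*49 = 1323
4a^3 + 27b^2 = 256 + 1323 = 1579
Delta = -16*1579 = -25264

-25264


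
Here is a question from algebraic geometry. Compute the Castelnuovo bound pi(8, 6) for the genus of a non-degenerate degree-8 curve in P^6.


Castelnuovo's bound: write d - 1 = m(r-1) + epsilon with 0 <= epsilon < r-1.
d - 1 = 8 - 1 = 7
r - 1 = 6 - 1 = 5
7 = 1*5 + 2, so m = 1, epsilon = 2
pi(d, r) = m(m-1)(r-1)/2 + m*epsilon
= 1*0*5/2 + 1*2
= 0/2 + 2
= 0 + 2 = 2

2


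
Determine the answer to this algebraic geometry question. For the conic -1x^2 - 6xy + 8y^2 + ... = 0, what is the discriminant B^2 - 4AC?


The discriminant of a conic Ax^2 + Bxy + Cy^2 + ... = 0 is B^2 - 4AC.
B^2 = (-6)^2 = 36
4AC = 4*(-1)*8 = -32
Discriminant = 36 + 32 = 68

68


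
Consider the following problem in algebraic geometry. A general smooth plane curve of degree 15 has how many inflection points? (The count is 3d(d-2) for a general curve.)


For a general smooth plane curve C of degree d, the inflection points are
the intersection of C with its Hessian curve, which has degree 3(d-2).
By Bezout, the total intersection number is d * 3(d-2) = 15 * 39 = 585.
For a general curve every flex is ordinary, so each contributes
multiplicity 1 to C·Hess(C), and the number of distinct inflection
points is 3d(d-2).
Inflection points = 3*15*(15-2) = 3*15*13 = 585

585


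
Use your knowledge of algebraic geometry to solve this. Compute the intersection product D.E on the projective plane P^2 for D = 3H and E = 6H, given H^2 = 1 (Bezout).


Using bilinearity of the intersection pairing on the projective plane P^2:
(aH).(bH) = ab * (H.H)
We have H^2 = 1 (Bezout).
D.E = (3H).(6H) = 3*6*1
= 18*1
= 18

18


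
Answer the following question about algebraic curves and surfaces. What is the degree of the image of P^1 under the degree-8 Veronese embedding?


The Veronese variety v_8(P^1) has degree d^r.
d^r = 8^1 = 8

8


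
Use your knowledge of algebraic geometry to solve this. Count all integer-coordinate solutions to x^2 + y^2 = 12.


Systematically check integer values of x where x^2 <= 12.
For each valid x, check if 12 - x^2 is a perfect square.
Total integer solutions found: 0

0


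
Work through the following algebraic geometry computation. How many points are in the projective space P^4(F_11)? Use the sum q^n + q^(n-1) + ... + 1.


P^4(F_11) has (q^(n+1) - 1)/(q - 1) points.
= 11^4 + 11^3 + 11^2 + 11^1 + 11^0
= 14641 + 1331 + 121 + 11 + 1
= 16105

16105


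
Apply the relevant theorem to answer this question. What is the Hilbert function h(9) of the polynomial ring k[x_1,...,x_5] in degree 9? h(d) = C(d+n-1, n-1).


The Hilbert function for the polynomial ring in 5 variables is:
h(d) = C(d+n-1, n-1)
h(9) = C(9+5-1, 5-1) = C(13, 4)
= 13! / (4! * 9!)
= 715

715


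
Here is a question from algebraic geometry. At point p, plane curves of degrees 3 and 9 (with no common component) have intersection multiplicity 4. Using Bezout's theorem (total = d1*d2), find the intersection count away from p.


By Bezout's theorem, the total intersection number is d1 * d2.
Total = 3 * 9 = 27
Intersection multiplicity at p = 4
Remaining intersections = 27 - 4 = 23

23


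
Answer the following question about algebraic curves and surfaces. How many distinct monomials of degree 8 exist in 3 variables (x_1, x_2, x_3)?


The number of degree-8 monomials in 3 variables is C(d+n-1, n-1).
= C(8+3-1, 3-1) = C(10, 2)
= 45

45


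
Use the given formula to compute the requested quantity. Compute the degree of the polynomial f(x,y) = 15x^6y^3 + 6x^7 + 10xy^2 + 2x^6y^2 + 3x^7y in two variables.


Examine each term for its total degree (sum of exponents).
  Term '15x^6y^3' has total degree 6+3 = 9.
  Term '6x^7' has total degree 7+0 = 7.
  Term '10xy^2' has total degree 1+2 = 3.
  Term '2x^6y^2' has total degree 6+2 = 8.
  Term '3x^7y' has total degree 7+1 = 8.
The maximum total degree among all terms is 9.

9


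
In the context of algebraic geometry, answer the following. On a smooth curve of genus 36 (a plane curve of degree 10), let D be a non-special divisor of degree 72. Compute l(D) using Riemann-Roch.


First, compute the genus of a smooth plane curve of degree 10:
g = (d-1)(d-2)/2 = (10-1)(10-2)/2 = 36
For a non-special divisor D (i.e., h^1(D) = 0), Riemann-Roch gives:
l(D) = deg(D) - g + 1
Since deg(D) = 72 >= 2g - 1 = 71, D is non-special.
l(D) = 72 - 36 + 1 = 37

37


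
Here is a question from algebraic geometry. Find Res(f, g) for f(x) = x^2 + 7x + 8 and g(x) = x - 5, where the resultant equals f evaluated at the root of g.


For Res(f, x - c), we evaluate f at x = c.
f(5) = 5^2 + 7*5 + 8
= 25 + 35 + 8
= 60 + 8 = 68
Res(f, g) = 68

68


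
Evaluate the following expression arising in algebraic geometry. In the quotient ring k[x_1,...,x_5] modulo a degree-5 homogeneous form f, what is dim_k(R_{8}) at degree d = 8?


For R = k[x_1,...,x_n]/(f) with f homogeneous of degree e:
The Hilbert series is (1 - t^e)/(1 - t)^n.
So h(d) = C(d+n-1, n-1) - C(d-e+n-1, n-1) for d >= e.
With n=5, e=5, d=8:
C(8+5-1, 5-1) = C(12, 4) = 495
C(8-5+5-1, 5-1) = C(7, 4) = 35
h(8) = 495 - 35 = 460

460


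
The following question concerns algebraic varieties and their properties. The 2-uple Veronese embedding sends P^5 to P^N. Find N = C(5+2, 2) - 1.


The Veronese embedding v_d: P^n -> P^N maps each point to all
degree-d monomials in n+1 homogeneous coordinates.
N = C(n+d, d) - 1
N = C(5+2, 2) - 1
N = C(7, 2) - 1
C(7, 2) = 21
N = 21 - 1 = 20

20


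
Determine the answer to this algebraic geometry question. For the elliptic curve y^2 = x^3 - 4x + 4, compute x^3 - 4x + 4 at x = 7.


Compute x^3 - 4x + 4 at x = 7:
x^3 = 7^3 = 343
(-4)*x = (-4)*7 = -28
Sum: 343 - 28 + 4 = 319

319


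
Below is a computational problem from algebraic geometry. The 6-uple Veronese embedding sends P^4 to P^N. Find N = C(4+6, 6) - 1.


The Veronese embedding v_d: P^n -> P^N maps each point to all
degree-d monomials in n+1 homogeneous coordinates.
N = C(n+d, d) - 1
N = C(4+6, 6) - 1
N = C(10, 6) - 1
C(10, 6) = 210
N = 210 - 1 = 209

209


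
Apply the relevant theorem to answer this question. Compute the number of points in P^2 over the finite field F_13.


P^2(F_13) has (q^(n+1) - 1)/(q - 1) points.
= 13^2 + 13^1 + 13^0
= 169 + 13 + 1
= 183

183


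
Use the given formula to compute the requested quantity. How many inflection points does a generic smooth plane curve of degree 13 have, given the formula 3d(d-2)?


For a general smooth plane curve C of degree d, the inflection points are
the intersection of C with its Hessian curve, which has degree 3(d-2).
By Bezout, the total intersection number is d * 3(d-2) = 13 * 33 = 429.
For a general curve every flex is ordinary, so each contributes
multiplicity 1 to C·Hess(C), and the number of distinct inflection
points is 3d(d-2).
Inflection points = 3*13*(13-2) = 3*13*11 = 429

429


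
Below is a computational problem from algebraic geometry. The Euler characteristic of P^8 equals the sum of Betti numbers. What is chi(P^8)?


The complex projective space P^8 has one cell in each even real dimension 0, 2, ..., 16.
The cohomology groups are H^{2k}(P^8) = Z for k = 0,...,8, and 0 otherwise.
Euler characteristic = sum of Betti numbers = 1 per even-dimensional cohomology group.
chi(P^8) = 8 + 1 = 9

9


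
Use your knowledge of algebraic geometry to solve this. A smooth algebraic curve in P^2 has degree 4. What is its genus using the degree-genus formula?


Using the genus formula for smooth plane curves:
g = (d-1)(d-2)/2
g = (4-1)(4-2)/2
g = 3*2/2
g = 6/2 = 3

3


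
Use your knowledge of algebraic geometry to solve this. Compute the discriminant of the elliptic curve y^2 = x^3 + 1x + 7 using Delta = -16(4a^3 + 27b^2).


Compute each component:
4a^3 = 4*1^3 = 4*1 = 4
27b^2 = 27*7^2 = 27*49 = 1323
4a^3 + 27b^2 = 4 + 1323 = 1327
Delta = -16*1327 = -21232

-21232


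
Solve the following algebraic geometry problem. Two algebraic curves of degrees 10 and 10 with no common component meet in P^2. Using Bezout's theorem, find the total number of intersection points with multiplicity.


Bezout's theorem states the intersection count equals the product of degrees.
Intersection count = 10 * 10 = 100

100


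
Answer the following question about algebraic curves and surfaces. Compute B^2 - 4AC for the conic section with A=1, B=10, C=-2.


The discriminant of a conic Ax^2 + Bxy + Cy^2 + ... = 0 is B^2 - 4AC.
B^2 = 10^2 = 100
4AC = 4*1*(-2) = -8
Discriminant = 100 + 8 = 108

108


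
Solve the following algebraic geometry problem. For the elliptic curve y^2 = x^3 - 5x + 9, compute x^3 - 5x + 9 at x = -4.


Compute x^3 - 5x + 9 at x = -4:
x^3 = (-4)^3 = -64
(-5)*x = (-5)*(-4) = 20
Sum: -64 + 20 + 9 = -35

-35


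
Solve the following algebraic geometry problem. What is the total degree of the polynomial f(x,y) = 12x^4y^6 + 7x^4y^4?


Examine each term for its total degree (sum of exponents).
  Term '12x^4y^6' has total degree 4+6 = 10.
  Term '7x^4y^4' has total degree 4+4 = 8.
The maximum total degree among all terms is 10.

10


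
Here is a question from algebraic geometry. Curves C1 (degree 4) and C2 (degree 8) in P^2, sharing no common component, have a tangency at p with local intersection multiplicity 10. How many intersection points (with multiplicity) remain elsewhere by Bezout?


By Bezout's theorem, the total intersection number is d1 * d2.
Total = 4 * 8 = 32
Intersection multiplicity at p = 10
Remaining intersections = 32 - 10 = 22

22


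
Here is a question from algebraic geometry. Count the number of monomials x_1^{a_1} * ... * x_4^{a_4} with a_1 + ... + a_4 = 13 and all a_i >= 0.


The number of degree-13 monomials in 4 variables is C(d+n-1, n-1).
= C(13+4-1, 4-1) = C(16, 3)
= 560

560


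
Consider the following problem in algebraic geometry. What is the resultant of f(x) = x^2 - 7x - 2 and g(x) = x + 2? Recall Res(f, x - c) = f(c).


For Res(f, x - c), we evaluate f at x = c.
f(-2) = (-2)^2 - 7*(-2) - 2
= 4 + 14 - 2
= 18 - 2 = 16
Res(f, g) = 16

16


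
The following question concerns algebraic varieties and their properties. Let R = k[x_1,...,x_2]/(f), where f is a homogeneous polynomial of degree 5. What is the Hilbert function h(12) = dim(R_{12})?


For R = k[x_1,...,x_n]/(f) with f homogeneous of degree e:
The Hilbert series is (1 - t^e)/(1 - t)^n.
So h(d) = C(d+n-1, n-1) - C(d-e+n-1, n-1) for d >= e.
With n=2, e=5, d=12:
C(12+2-1, 2-1) = C(13, 1) = 13
C(12-5+2-1, 2-1) = C(8, 1) = 8
h(12) = 13 - 8 = 5

5


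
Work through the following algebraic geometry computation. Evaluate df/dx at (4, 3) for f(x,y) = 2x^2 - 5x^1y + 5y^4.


df/dx = 2*2*x^1 + 1*(-5)*x^0*y
At (4,3): 2*2*4^1 + 1*(-5)*4^0*3
= 16 - 15
= 1

1


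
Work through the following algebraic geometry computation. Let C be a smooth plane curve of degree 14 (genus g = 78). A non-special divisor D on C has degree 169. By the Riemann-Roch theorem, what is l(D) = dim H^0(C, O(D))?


First, compute the genus of a smooth plane curve of degree 14:
g = (d-1)(d-2)/2 = (14-1)(14-2)/2 = 78
For a non-special divisor D (i.e., h^1(D) = 0), Riemann-Roch gives:
l(D) = deg(D) - g + 1
Since deg(D) = 169 >= 2g - 1 = 155, D is non-special.
l(D) = 169 - 78 + 1 = 92

92


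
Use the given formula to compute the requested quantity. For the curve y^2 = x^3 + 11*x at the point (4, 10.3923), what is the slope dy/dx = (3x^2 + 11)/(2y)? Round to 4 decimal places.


Using implicit differentiation of y^2 = x^3 + 11*x:
2y * dy/dx = 3x^2 + 11
dy/dx = (3x^2 + 11)/(2y)
Numerator: 3*4^2 + 11 = 59
Denominator: 2*10.3923 = 20.7846
dy/dx = 59/20.7846 = 2.8386

2.8386


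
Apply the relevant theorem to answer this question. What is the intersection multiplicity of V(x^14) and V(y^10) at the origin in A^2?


The intersection multiplicity of V(x^a) and V(y^b) at the origin is:
I(O; V(x^14), V(y^10)) = dim_k(k[x,y]/(x^14, y^10))
A basis for k[x,y]/(x^14, y^10) is the set of monomials x^i * y^j
where 0 <= i < 14 and 0 <= j < 10.
The number of such monomials is 14 * 10 = 140

140


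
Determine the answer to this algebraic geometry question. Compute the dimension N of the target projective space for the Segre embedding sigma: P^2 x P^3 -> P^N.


The Segre embedding maps P^m x P^n into P^N via
all products of coordinates from each factor.
N = (m+1)(n+1) - 1
N = (2+1)(3+1) - 1
N = 3*4 - 1
N = 12 - 1 = 11

11


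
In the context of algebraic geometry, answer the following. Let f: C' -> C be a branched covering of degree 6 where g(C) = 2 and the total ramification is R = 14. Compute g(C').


Riemann-Hurwitz formula: 2g' - 2 = d(2g - 2) + R
Given: d = 6, g = 2, R = 14
2g' - 2 = 6*(2*2 - 2) + 14
2g' - 2 = 6*2 + 14
2g' - 2 = 12 + 14 = 26
2g' = 28
g' = 14

14


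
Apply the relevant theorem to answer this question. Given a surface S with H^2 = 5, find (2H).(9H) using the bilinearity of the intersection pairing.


Using bilinearity of the intersection pairing on a surface S:
(aH).(bH) = ab * (H.H)
We have H^2 = 5.
D.E = (2H).(9H) = 2*9*5
= 18*5
= 90

90


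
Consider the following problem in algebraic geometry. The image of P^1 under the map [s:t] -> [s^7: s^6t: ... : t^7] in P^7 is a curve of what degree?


The rational normal curve in P^7 is the image of P^1 under the 7-uple Veronese.
A general hyperplane in P^7 pulls back to a degree-7 form on P^1, which has 7 zeros,
so the curve meets a general hyperplane in 7 points. Degree = 7.

7


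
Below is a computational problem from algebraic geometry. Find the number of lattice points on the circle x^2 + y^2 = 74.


Systematically check integer values of x where x^2 <= 74.
For each valid x, check if 74 - x^2 is a perfect square.
x=5: 74 - 25 = 49, sqrt = 7 (valid)
x=7: 74 - 49 = 25, sqrt = 5 (valid)
Total integer solutions found: 8

8


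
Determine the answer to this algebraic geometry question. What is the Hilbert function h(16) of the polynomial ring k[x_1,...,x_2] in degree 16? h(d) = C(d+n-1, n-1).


The Hilbert function for the polynomial ring in 2 variables is:
h(d) = C(d+n-1, n-1)
h(16) = C(16+2-1, 2-1) = C(17, 1)
= 17! / (1! * 16!)
= 17

17


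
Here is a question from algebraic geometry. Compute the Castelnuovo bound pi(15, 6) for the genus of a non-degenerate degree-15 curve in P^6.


Castelnuovo's bound: write d - 1 = m(r-1) + epsilon with 0 <= epsilon < r-1.
d - 1 = 15 - 1 = 14
r - 1 = 6 - 1 = 5
14 = 2*5 + 4, so m = 2, epsilon = 4
pi(d, r) = m(m-1)(r-1)/2 + m*epsilon
= 2*1*5/2 + 2*4
= 10/2 + 8
= 5 + 8 = 13

13


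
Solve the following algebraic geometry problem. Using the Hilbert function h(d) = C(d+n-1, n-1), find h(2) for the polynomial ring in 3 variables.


The Hilbert function for the polynomial ring in 3 variables is:
h(d) = C(d+n-1, n-1)
h(2) = C(2+3-1, 3-1) = C(4, 2)
= 4! / (2! * 2!)
= 6

6


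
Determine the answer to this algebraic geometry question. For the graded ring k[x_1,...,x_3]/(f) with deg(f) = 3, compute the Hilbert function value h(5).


For R = k[x_1,...,x_n]/(f) with f homogeneous of degree e:
The Hilbert series is (1 - t^e)/(1 - t)^n.
So h(d) = C(d+n-1, n-1) - C(d-e+n-1, n-1) for d >= e.
With n=3, e=3, d=5:
C(5+3-1, 3-1) = C(7, 2) = 21
C(5-3+3-1, 3-1) = C(4, 2) = 6
h(5) = 21 - 6 = 15

15


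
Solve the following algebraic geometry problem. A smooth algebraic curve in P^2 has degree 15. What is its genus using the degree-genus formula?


Using the genus formula for smooth plane curves:
g = (d-1)(d-2)/2
g = (15-1)(15-2)/2
g = 14*13/2
g = 182/2 = 91

91


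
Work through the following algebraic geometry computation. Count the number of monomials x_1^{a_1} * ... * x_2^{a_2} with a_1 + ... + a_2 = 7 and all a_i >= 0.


The number of degree-7 monomials in 2 variables is C(d+n-1, n-1).
= C(7+2-1, 2-1) = C(8, 1)
= 8

8


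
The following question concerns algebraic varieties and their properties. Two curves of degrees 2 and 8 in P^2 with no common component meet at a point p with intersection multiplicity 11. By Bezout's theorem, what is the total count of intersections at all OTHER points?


By Bezout's theorem, the total intersection number is d1 * d2.
Total = 2 * 8 = 16
Intersection multiplicity at p = 11
Remaining intersections = 16 - 11 = 5

5


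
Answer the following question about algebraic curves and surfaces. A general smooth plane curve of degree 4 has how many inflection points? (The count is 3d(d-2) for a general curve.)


For a general smooth plane curve C of degree d, the inflection points are
the intersection of C with its Hessian curve, which has degree 3(d-2).
By Bezout, the total intersection number is d * 3(d-2) = 4 * 6 = 24.
For a general curve every flex is ordinary, so each contributes
multiplicity 1 to C·Hess(C), and the number of distinct inflection
points is 3d(d-2).
Inflection points = 3*4*(4-2) = 3*4*2 = 24

24


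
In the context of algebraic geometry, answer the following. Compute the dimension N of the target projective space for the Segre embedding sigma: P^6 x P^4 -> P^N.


The Segre embedding maps P^m x P^n into P^N via
all products of coordinates from each factor.
N = (m+1)(n+1) - 1
N = (6+1)(4+1) - 1
N = 7*5 - 1
N = 35 - 1 = 34

34


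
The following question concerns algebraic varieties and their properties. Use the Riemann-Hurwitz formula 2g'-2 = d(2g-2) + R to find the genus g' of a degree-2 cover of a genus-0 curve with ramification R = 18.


Riemann-Hurwitz formula: 2g' - 2 = d(2g - 2) + R
Given: d = 2, g = 0, R = 18
2g' - 2 = 2*(2*0 - 2) + 18
2g' - 2 = 2*(-2) + 18
2g' - 2 = -4 + 18 = 14
2g' = 16
g' = 8

8


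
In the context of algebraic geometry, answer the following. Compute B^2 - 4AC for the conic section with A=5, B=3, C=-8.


The discriminant of a conic Ax^2 + Bxy + Cy^2 + ... = 0 is B^2 - 4AC.
B^2 = 3^2 = 9
4AC = 4*5*(-8) = -160
Discriminant = 9 + 160 = 169

169


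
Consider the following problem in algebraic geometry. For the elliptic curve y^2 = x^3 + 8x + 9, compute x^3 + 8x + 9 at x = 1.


Compute x^3 + 8x + 9 at x = 1:
x^3 = 1^3 = 1
8*x = 8*1 = 8
Sum: 1 + 8 + 9 = 18

18


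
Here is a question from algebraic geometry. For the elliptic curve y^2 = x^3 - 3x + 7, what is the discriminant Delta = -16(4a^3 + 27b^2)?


Compute each component:
4a^3 = 4*(-3)^3 = 4*(-27) = -108
27b^2 = 27*7^2 = 27*49 = 1323
4a^3 + 27b^2 = -108 + 1323 = 1215
Delta = -16*1215 = -19440

-19440


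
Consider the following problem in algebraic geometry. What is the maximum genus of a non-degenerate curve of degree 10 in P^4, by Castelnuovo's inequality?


Castelnuovo's bound: write d - 1 = m(r-1) + epsilon with 0 <= epsilon < r-1.
d - 1 = 10 - 1 = 9
r - 1 = 4 - 1 = 3
9 = 3*3 + 0, so m = 3, epsilon = 0
pi(d, r) = m(m-1)(r-1)/2 + m*epsilon
= 3*2*3/2 + 3*0
= 18/2 + 0
= 9 + 0 = 9

9


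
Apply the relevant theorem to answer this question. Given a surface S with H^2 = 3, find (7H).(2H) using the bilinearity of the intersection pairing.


Using bilinearity of the intersection pairing on a surface S:
(aH).(bH) = ab * (H.H)
We have H^2 = 3.
D.E = (7H).(2H) = 7*2*3
= 14*3
= 42

42


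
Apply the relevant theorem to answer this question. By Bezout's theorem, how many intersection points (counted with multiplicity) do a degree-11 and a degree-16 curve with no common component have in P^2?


Bezout's theorem states the intersection count equals the product of degrees.
Intersection count = 11 * 16 = 176

176


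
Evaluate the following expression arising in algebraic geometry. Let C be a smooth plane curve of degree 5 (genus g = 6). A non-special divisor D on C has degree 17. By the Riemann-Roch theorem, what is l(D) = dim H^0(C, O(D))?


First, compute the genus of a smooth plane curve of degree 5:
g = (d-1)(d-2)/2 = (5-1)(5-2)/2 = 6
For a non-special divisor D (i.e., h^1(D) = 0), Riemann-Roch gives:
l(D) = deg(D) - g + 1
Since deg(D) = 17 >= 2g - 1 = 11, D is non-special.
l(D) = 17 - 6 + 1 = 12

12


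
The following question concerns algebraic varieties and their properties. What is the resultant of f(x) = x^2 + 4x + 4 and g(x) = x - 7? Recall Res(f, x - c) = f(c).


For Res(f, x - c), we evaluate f at x = c.
f(7) = 7^2 + 4*7 + 4
= 49 + 28 + 4
= 77 + 4 = 81
Res(f, g) = 81

81


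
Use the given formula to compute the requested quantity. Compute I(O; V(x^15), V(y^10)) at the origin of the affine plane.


The intersection multiplicity of V(x^a) and V(y^b) at the origin is:
I(O; V(x^15), V(y^10)) = dim_k(k[x,y]/(x^15, y^10))
A basis for k[x,y]/(x^15, y^10) is the set of monomials x^i * y^j
where 0 <= i < 15 and 0 <= j < 10.
The number of such monomials is 15 * 10 = 150

150


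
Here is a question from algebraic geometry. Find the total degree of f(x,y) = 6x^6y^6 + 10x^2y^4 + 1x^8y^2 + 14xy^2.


Examine each term for its total degree (sum of exponents).
  Term '6x^6y^6' has total degree 6+6 = 12.
  Term '10x^2y^4' has total degree 2+4 = 6.
  Term '1x^8y^2' has total degree 8+2 = 10.
  Term '14xy^2' has total degree 1+2 = 3.
The maximum total degree among all terms is 12.

12


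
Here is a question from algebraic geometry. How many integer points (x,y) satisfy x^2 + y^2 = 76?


Systematically check integer values of x where x^2 <= 76.
For each valid x, check if 76 - x^2 is a perfect square.
Total integer solutions found: 0

0


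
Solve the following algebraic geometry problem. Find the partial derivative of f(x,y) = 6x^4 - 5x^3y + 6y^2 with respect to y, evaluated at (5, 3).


df/dy = (-5)*x^3 + 2*6*y^1
At (5,3): (-5)*5^3 + 2*6*3^1
= -625 + 36
= -589

-589


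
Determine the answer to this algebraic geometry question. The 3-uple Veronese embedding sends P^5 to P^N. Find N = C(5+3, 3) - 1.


The Veronese embedding v_d: P^n -> P^N maps each point to all
degree-d monomials in n+1 homogeneous coordinates.
N = C(n+d, d) - 1
N = C(5+3, 3) - 1
N = C(8, 3) - 1
C(8, 3) = 56
N = 56 - 1 = 55

55


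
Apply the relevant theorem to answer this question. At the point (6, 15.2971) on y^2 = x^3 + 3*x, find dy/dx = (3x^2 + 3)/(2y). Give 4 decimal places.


Using implicit differentiation of y^2 = x^3 + 3*x:
2y * dy/dx = 3x^2 + 3
dy/dx = (3x^2 + 3)/(2y)
Numerator: 3*6^2 + 3 = 111
Denominator: 2*15.2971 = 30.5942
dy/dx = 111/30.5942 = 3.6281

3.6281


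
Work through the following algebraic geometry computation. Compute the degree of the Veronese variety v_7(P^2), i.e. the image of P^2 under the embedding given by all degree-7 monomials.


The Veronese variety v_7(P^2) has degree d^r.
d^r = 7^2 = 49

49


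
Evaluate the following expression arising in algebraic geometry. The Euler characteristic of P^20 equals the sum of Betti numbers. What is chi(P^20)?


The complex projective space P^20 has one cell in each even real dimension 0, 2, ..., 40.
The cohomology groups are H^{2k}(P^20) = Z for k = 0,...,20, and 0 otherwise.
Euler characteristic = sum of Betti numbers = 1 per even-dimensional cohomology group.
chi(P^20) = 20 + 1 = 21

21


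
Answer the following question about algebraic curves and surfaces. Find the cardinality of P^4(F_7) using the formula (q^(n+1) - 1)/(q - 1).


P^4(F_7) has (q^(n+1) - 1)/(q - 1) points.
= 7^4 + 7^3 + 7^2 + 7^1 + 7^0
= 2401 + 343 + 49 + 7 + 1
= 2801

2801


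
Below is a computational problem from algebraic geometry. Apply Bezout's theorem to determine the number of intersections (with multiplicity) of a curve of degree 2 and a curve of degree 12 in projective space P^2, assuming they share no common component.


Bezout's theorem states the intersection count equals the product of degrees.
Intersection count = 2 * 12 = 24

24


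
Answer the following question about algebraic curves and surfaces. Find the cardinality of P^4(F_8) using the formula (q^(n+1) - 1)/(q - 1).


P^4(F_8) has (q^(n+1) - 1)/(q - 1) points.
= 8^4 + 8^3 + 8^2 + 8^1 + 8^0
= 4096 + 512 + 64 + 8 + 1
= 4681

4681


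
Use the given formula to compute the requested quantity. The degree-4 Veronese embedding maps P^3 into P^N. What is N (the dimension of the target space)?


The Veronese embedding v_d: P^n -> P^N maps each point to all
degree-d monomials in n+1 homogeneous coordinates.
N = C(n+d, d) - 1
N = C(3+4, 4) - 1
N = C(7, 4) - 1
C(7, 4) = 35
N = 35 - 1 = 34

34


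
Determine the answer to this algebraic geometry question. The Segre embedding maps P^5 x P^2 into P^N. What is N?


The Segre embedding maps P^m x P^n into P^N via
all products of coordinates from each factor.
N = (m+1)(n+1) - 1
N = (5+1)(2+1) - 1
N = 6*3 - 1
N = 18 - 1 = 17

17


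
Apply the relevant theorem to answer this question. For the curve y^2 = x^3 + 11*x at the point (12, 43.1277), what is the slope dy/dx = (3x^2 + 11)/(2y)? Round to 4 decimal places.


Using implicit differentiation of y^2 = x^3 + 11*x:
2y * dy/dx = 3x^2 + 11
dy/dx = (3x^2 + 11)/(2y)
Numerator: 3*12^2 + 11 = 443
Denominator: 2*43.1277 = 86.2554
dy/dx = 443/86.2554 = 5.1359

5.1359


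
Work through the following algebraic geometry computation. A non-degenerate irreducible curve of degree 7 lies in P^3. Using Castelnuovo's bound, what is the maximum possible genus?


Castelnuovo's bound: write d - 1 = m(r-1) + epsilon with 0 <= epsilon < r-1.
d - 1 = 7 - 1 = 6
r - 1 = 3 - 1 = 2
6 = 3*2 + 0, so m = 3, epsilon = 0
pi(d, r) = m(m-1)(r-1)/2 + m*epsilon
= 3*2*2/2 + 3*0
= 12/2 + 0
= 6 + 0 = 6

6


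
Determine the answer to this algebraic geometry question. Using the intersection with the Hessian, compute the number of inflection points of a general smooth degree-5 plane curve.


For a general smooth plane curve C of degree d, the inflection points are
the intersection of C with its Hessian curve, which has degree 3(d-2).
By Bezout, the total intersection number is d * 3(d-2) = 5 * 9 = 45.
For a general curve every flex is ordinary, so each contributes
multiplicity 1 to C·Hess(C), and the number of distinct inflection
points is 3d(d-2).
Inflection points = 3*5*(5-2) = 3*5*3 = 45

45


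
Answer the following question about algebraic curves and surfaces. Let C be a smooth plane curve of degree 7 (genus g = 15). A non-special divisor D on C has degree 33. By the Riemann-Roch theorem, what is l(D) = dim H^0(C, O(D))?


First, compute the genus of a smooth plane curve of degree 7:
g = (d-1)(d-2)/2 = (7-1)(7-2)/2 = 15
For a non-special divisor D (i.e., h^1(D) = 0), Riemann-Roch gives:
l(D) = deg(D) - g + 1
Since deg(D) = 33 >= 2g - 1 = 29, D is non-special.
l(D) = 33 - 15 + 1 = 19

19


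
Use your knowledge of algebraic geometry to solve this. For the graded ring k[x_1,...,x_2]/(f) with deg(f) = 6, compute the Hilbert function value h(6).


For R = k[x_1,...,x_n]/(f) with f homogeneous of degree e:
The Hilbert series is (1 - t^e)/(1 - t)^n.
So h(d) = C(d+n-1, n-1) - C(d-e+n-1, n-1) for d >= e.
With n=2, e=6, d=6:
C(6+2-1, 2-1) = C(7, 1) = 7
C(6-6+2-1, 2-1) = C(1, 1) = 1
h(6) = 7 - 1 = 6

6


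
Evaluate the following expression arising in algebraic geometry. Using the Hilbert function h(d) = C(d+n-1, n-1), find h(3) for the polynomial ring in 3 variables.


The Hilbert function for the polynomial ring in 3 variables is:
h(d) = C(d+n-1, n-1)
h(3) = C(3+3-1, 3-1) = C(5, 2)
= 5! / (2! * 3!)
= 10

10


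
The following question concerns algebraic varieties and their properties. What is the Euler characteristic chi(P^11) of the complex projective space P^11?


The complex projective space P^11 has one cell in each even real dimension 0, 2, ..., 22.
The cohomology groups are H^{2k}(P^11) = Z for k = 0,...,11, and 0 otherwise.
Euler characteristic = sum of Betti numbers = 1 per even-dimensional cohomology group.
chi(P^11) = 11 + 1 = 12

12


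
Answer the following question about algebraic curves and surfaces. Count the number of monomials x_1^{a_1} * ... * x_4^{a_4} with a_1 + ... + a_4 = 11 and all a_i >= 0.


The number of degree-11 monomials in 4 variables is C(d+n-1, n-1).
= C(11+4-1, 4-1) = C(14, 3)
= 364

364


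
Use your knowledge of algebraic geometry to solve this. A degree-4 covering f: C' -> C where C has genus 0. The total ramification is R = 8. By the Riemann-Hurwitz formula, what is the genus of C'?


Riemann-Hurwitz formula: 2g' - 2 = d(2g - 2) + R
Given: d = 4, g = 0, R = 8
2g' - 2 = 4*(2*0 - 2) + 8
2g' - 2 = 4*(-2) + 8
2g' - 2 = -8 + 8 = 0
2g' = 2
g' = 1

1


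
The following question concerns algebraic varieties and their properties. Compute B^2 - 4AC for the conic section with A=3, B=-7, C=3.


The discriminant of a conic Ax^2 + Bxy + Cy^2 + ... = 0 is B^2 - 4AC.
B^2 = (-7)^2 = 49
4AC = 4*3*3 = 36
Discriminant = 49 - 36 = 13

13


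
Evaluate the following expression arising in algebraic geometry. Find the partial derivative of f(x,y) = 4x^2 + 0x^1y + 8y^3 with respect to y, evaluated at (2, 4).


df/dy = 0*x^1 + 3*8*y^2
At (2,4): 0*2^1 + 3*8*4^2
= 0 + 384
= 384

384


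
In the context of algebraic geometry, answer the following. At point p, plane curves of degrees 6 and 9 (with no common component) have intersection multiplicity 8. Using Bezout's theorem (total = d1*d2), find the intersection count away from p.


By Bezout's theorem, the total intersection number is d1 * d2.
Total = 6 * 9 = 54
Intersection multiplicity at p = 8
Remaining intersections = 54 - 8 = 46

46


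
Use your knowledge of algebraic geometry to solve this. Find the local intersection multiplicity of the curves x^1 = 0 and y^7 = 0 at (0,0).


The intersection multiplicity of V(x^a) and V(y^b) at the origin is:
I(O; V(x^1), V(y^7)) = dim_k(k[x,y]/(x^1, y^7))
A basis for k[x,y]/(x^1, y^7) is the set of monomials x^i * y^j
where 0 <= i < 1 and 0 <= j < 7.
The number of such monomials is 1 * 7 = 7

7


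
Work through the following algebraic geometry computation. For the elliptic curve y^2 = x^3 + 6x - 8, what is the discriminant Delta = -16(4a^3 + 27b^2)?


Compute each component:
4a^3 = 4*6^3 = 4*216 = 864
27b^2 = 27*(-8)^2 = 27*64 = 1728
4a^3 + 27b^2 = 864 + 1728 = 2592
Delta = -16*2592 = -41472

-41472


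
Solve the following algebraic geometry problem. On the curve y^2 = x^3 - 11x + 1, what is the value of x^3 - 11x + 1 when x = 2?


Compute x^3 - 11x + 1 at x = 2:
x^3 = 2^3 = 8
(-11)*x = (-11)*2 = -22
Sum: 8 - 22 + 1 = -13

-13


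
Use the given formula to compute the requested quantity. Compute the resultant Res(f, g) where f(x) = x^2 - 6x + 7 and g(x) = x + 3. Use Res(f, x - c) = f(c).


For Res(f, x - c), we evaluate f at x = c.
f(-3) = (-3)^2 - 6*(-3) + 7
= 9 + 18 + 7
= 27 + 7 = 34
Res(f, g) = 34

34


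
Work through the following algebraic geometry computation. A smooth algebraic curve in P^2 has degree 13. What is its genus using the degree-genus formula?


Using the genus formula for smooth plane curves:
g = (d-1)(d-2)/2
g = (13-1)(13-2)/2
g = 12*11/2
g = 132/2 = 66

66


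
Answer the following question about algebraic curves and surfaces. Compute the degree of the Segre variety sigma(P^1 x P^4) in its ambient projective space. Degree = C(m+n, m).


The degree of the Segre variety P^1 x P^4 is C(m+n, m).
= C(5, 1)
= 5

5


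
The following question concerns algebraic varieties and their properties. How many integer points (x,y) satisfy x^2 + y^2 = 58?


Systematically check integer values of x where x^2 <= 58.
For each valid x, check if 58 - x^2 is a perfect square.
x=3: 58 - 9 = 49, sqrt = 7 (valid)
x=7: 58 - 49 = 9, sqrt = 3 (valid)
Total integer solutions found: 8

8


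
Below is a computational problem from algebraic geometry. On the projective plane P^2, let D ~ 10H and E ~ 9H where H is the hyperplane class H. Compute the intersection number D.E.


Using bilinearity of the intersection pairing on the projective plane P^2:
(aH).(bH) = ab * (H.H)
We have H^2 = 1 (Bezout).
D.E = (10H).(9H) = 10*9*1
= 90*1
= 90

90


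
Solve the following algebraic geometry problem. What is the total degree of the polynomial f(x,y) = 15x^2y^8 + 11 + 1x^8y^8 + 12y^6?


Examine each term for its total degree (sum of exponents).
  Term '15x^2y^8' has total degree 2+8 = 10.
  Term '11' has total degree 0+0 = 0.
  Term '1x^8y^8' has total degree 8+8 = 16.
  Term '12y^6' has total degree 0+6 = 6.
The maximum total degree among all terms is 16.

16


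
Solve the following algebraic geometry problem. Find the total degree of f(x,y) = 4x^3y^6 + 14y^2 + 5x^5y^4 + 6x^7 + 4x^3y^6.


Examine each term for its total degree (sum of exponents).
  Term '4x^3y^6' has total degree 3+6 = 9.
  Term '14y^2' has total degree 0+2 = 2.
  Term '5x^5y^4' has total degree 5+4 = 9.
  Term '6x^7' has total degree 7+0 = 7.
  Term '4x^3y^6' has total degree 3+6 = 9.
The maximum total degree among all terms is 9.

9


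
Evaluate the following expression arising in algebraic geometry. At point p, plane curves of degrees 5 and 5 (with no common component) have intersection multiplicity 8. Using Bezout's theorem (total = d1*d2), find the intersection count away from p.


By Bezout's theorem, the total intersection number is d1 * d2.
Total = 5 * 5 = 25
Intersection multiplicity at p = 8
Remaining intersections = 25 - 8 = 17

17


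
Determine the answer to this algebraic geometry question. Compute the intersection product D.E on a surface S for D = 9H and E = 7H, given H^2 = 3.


Using bilinearity of the intersection pairing on a surface S:
(aH).(bH) = ab * (H.H)
We have H^2 = 3.
D.E = (9H).(7H) = 9*7*3
= 63*3
= 189

189


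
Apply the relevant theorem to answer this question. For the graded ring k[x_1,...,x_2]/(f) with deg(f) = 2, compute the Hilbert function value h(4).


For R = k[x_1,...,x_n]/(f) with f homogeneous of degree e:
The Hilbert series is (1 - t^e)/(1 - t)^n.
So h(d) = C(d+n-1, n-1) - C(d-e+n-1, n-1) for d >= e.
With n=2, e=2, d=4:
C(4+2-1, 2-1) = C(5, 1) = 5
C(4-2+2-1, 2-1) = C(3, 1) = 3
h(4) = 5 - 3 = 2

2


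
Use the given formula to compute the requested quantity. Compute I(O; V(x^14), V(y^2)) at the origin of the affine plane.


The intersection multiplicity of V(x^a) and V(y^b) at the origin is:
I(O; V(x^14), V(y^2)) = dim_k(k[x,y]/(x^14, y^2))
A basis for k[x,y]/(x^14, y^2) is the set of monomials x^i * y^j
where 0 <= i < 14 and 0 <= j < 2.
The number of such monomials is 14 * 2 = 28

28


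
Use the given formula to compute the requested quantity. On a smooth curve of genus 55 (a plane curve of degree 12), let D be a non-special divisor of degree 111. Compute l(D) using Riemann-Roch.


First, compute the genus of a smooth plane curve of degree 12:
g = (d-1)(d-2)/2 = (12-1)(12-2)/2 = 55
For a non-special divisor D (i.e., h^1(D) = 0), Riemann-Roch gives:
l(D) = deg(D) - g + 1
Since deg(D) = 111 >= 2g - 1 = 109, D is non-special.
l(D) = 111 - 55 + 1 = 57

57


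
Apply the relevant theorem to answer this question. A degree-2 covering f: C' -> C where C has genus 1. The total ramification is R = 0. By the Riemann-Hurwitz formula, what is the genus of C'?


Riemann-Hurwitz formula: 2g' - 2 = d(2g - 2) + R
Given: d = 2, g = 1, R = 0
2g' - 2 = 2*(2*1 - 2) + 0
2g' - 2 = 2*0 + 0
2g' - 2 = 0 + 0 = 0
2g' = 2
g' = 1

1


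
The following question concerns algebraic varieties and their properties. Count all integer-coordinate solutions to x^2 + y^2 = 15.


Systematically check integer values of x where x^2 <= 15.
For each valid x, check if 15 - x^2 is a perfect square.
Total integer solutions found: 0

0


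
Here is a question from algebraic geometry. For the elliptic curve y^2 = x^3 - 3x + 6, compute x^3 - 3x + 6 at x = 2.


Compute x^3 - 3x + 6 at x = 2:
x^3 = 2^3 = 8
(-3)*x = (-3)*2 = -6
Sum: 8 - 6 + 6 = 8

8


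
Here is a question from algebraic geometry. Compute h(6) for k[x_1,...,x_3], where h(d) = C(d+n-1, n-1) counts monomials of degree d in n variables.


The Hilbert function for the polynomial ring in 3 variables is:
h(d) = C(d+n-1, n-1)
h(6) = C(6+3-1, 3-1) = C(8, 2)
= 8! / (2! * 6!)
= 28

28


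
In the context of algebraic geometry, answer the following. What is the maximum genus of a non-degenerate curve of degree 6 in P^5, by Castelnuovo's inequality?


Castelnuovo's bound: write d - 1 = m(r-1) + epsilon with 0 <= epsilon < r-1.
d - 1 = 6 - 1 = 5
r - 1 = 5 - 1 = 4
5 = 1*4 + 1, so m = 1, epsilon = 1
pi(d, r) = m(m-1)(r-1)/2 + m*epsilon
= 1*0*4/2 + 1*1
= 0/2 + 1
= 0 + 1 = 1

1


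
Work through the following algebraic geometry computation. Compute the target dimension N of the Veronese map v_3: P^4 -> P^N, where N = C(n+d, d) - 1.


The Veronese embedding v_d: P^n -> P^N maps each point to all
degree-d monomials in n+1 homogeneous coordinates.
N = C(n+d, d) - 1
N = C(4+3, 3) - 1
N = C(7, 3) - 1
C(7, 3) = 35
N = 35 - 1 = 34

34


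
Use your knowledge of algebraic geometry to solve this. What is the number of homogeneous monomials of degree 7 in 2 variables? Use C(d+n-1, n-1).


The number of degree-7 monomials in 2 variables is C(d+n-1, n-1).
= C(7+2-1, 2-1) = C(8, 1)
= 8

8


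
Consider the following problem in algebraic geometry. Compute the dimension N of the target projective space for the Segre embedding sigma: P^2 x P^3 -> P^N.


The Segre embedding maps P^m x P^n into P^N via
all products of coordinates from each factor.
N = (m+1)(n+1) - 1
N = (2+1)(3+1) - 1
N = 3*4 - 1
N = 12 - 1 = 11

11


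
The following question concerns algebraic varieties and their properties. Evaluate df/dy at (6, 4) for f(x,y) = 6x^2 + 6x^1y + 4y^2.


df/dy = 6*x^1 + 2*4*y^1
At (6,4): 6*6^1 + 2*4*4^1
= 36 + 32
= 68

68


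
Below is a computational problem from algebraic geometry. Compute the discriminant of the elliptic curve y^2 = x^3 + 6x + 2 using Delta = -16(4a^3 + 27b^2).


Compute each component:
4a^3 = 4*6^3 = 4*216 = 864
27b^2 = 27*2^2 = 27*4 = 108
4a^3 + 27b^2 = 864 + 108 = 972
Delta = -16*972 = -15552

-15552


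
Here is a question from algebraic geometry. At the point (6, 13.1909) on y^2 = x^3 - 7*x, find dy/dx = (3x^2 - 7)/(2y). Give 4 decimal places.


Using implicit differentiation of y^2 = x^3 - 7*x:
2y * dy/dx = 3x^2 - 7
dy/dx = (3x^2 - 7)/(2y)
Numerator: 3*6^2 - 7 = 101
Denominator: 2*13.1909 = 26.3818
dy/dx = 101/26.3818 = 3.8284

3.8284


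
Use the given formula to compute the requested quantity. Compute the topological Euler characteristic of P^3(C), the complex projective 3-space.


The complex projective space P^3 has one cell in each even real dimension 0, 2, ..., 6.
The cohomology groups are H^{2k}(P^3) = Z for k = 0,...,3, and 0 otherwise.
Euler characteristic = sum of Betti numbers = 1 per even-dimensional cohomology group.
chi(P^3) = 3 + 1 = 4

4
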